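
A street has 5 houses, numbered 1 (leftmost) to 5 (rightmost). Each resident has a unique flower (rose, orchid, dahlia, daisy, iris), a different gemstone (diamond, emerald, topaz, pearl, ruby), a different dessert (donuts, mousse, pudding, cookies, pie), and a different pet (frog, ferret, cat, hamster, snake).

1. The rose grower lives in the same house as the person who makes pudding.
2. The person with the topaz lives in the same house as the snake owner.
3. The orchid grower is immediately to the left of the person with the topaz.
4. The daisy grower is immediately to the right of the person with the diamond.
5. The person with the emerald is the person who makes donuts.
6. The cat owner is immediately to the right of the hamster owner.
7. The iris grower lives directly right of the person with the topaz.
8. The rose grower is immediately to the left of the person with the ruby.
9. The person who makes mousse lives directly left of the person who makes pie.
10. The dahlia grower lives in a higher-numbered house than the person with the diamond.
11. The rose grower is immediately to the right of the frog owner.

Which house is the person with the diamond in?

1

The only flower still possible for house 1 is orchid.
By clue 3, the person with the topaz is in house 2.
Clue 7 places the iris grower in house 3.
By clue 2, the snake owner is in house 2.
The rose grower is narrowed to house 2 or 4; consider each.
Placing it in house 2 leads to a contradiction, so it's in house 4.
The person who makes pudding is in house 4 (clue 1).
Clue 8 places the person with the ruby in house 5.
Clue 11 places the frog owner in house 3.
That leaves ferret as the pet for house 1.
House 4 pet: only hamster fits.
House 5's pet must be cat (nothing else left).
So house 5 gets cookies for dessert.
The dahlia grower is narrowed to house 2 or 5; consider each.
Placing it in house 2 leads to a contradiction, so it's in house 5.
House 2's flower must be daisy (nothing else left).
Clue 4 places the person with the diamond in house 1.
The only gemstone still possible for house 3 is emerald.
That leaves pearl as the gemstone for house 4.
From clue 5, the person who makes donuts must be in house 3.
House 1's dessert must be mousse (nothing else left).
So house 2 gets pie for dessert.
So: house 1 = orchid/diamond/mousse/ferret, house 2 = daisy/topaz/pie/snake, house 3 = iris/emerald/donuts/frog, house 4 = rose/pearl/pudding/hamster, house 5 = dahlia/ruby/cookies/cat.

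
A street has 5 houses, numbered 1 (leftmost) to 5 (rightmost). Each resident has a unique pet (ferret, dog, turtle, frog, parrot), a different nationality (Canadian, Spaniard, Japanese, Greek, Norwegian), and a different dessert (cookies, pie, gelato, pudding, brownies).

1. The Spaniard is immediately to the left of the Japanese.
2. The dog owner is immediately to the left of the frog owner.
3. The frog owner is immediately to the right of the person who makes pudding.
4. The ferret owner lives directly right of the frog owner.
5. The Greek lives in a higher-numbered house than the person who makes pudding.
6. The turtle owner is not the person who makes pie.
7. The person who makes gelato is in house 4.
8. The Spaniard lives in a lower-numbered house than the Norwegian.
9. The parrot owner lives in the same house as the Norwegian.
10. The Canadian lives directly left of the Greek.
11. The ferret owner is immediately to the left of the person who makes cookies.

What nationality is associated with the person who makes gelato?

The person who makes gelato is in house 4 (clue 7).
From clue 11, the ferret owner must be in house 4.
House 5 dessert: only cookies fits.
The frog owner is in house 3 (clue 4).
From clue 2, the dog owner must be in house 2.
From clue 3, the person who makes pudding must be in house 2.
That leaves turtle as the pet for house 1.
House 5 pet: only parrot fits.
The only nationality still possible for house 1 is Spaniard.
Clue 1 places the Japanese in house 2.
By clue 6, the person who makes pie is in house 3.
Clue 9: the Norwegian is in house 5.
The only dessert still possible for house 1 is brownies.
The Canadian is in house 3 (clue 10).
Clue 10 places the Greek in house 4.
So: house 1 = turtle/Spaniard/brownies, house 2 = dog/Japanese/pudding, house 3 = frog/Canadian/pie, house 4 = ferret/Greek/gelato, house 5 = parrot/Norwegian/cookies.

Greek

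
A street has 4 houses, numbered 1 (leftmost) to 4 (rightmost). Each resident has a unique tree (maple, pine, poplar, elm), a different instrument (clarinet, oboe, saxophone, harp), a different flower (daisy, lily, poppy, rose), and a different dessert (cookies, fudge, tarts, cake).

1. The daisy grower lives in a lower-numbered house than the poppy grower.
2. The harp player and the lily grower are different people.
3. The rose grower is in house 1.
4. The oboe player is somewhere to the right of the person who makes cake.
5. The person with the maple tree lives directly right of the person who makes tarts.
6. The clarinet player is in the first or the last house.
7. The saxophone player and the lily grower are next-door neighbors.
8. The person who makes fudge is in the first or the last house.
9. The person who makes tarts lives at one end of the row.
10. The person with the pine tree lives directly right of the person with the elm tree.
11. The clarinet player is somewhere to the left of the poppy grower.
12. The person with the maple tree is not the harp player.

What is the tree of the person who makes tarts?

Clue 3 places the rose grower in house 1.
The person who makes tarts is in house 1 (clue 9).
From clue 11, the clarinet player must be in house 1.
Clue 5 places the person with the maple tree in house 2.
That leaves saxophone as the instrument for house 2.
House 4's dessert must be fudge (nothing else left).
The lily grower is in house 3 (clue 7).
From clue 10, the person with the pine tree must be in house 4.
By clue 10, the person with the elm tree is in house 3.
House 1's tree must be poplar (nothing else left).
The only flower still possible for house 2 is daisy.
House 4's flower must be poppy (nothing else left).
The harp player is in house 4 (clue 2).
House 3 instrument: only oboe fits.
Clue 4: the person who makes cake is in house 2.
House 3 dessert: only cookies fits.
So: house 1 = poplar/clarinet/rose/tarts, house 2 = maple/saxophone/daisy/cake, house 3 = elm/oboe/lily/cookies, house 4 = pine/harp/poppy/fudge.

poplar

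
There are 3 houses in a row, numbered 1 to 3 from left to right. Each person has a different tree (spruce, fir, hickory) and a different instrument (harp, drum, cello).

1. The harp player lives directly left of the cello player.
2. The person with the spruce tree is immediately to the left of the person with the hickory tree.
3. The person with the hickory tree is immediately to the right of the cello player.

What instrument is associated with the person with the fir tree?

harp

Clue 3: the person with the hickory tree is in house 3.
From clue 3, the cello player must be in house 2.
That leaves drum as the instrument for house 3.
By clue 2, the person with the spruce tree is in house 2.
House 1's tree must be fir (nothing else left).
So house 1 gets harp for instrument.
So: house 1 = fir/harp, house 2 = spruce/cello, house 3 = hickory/drum.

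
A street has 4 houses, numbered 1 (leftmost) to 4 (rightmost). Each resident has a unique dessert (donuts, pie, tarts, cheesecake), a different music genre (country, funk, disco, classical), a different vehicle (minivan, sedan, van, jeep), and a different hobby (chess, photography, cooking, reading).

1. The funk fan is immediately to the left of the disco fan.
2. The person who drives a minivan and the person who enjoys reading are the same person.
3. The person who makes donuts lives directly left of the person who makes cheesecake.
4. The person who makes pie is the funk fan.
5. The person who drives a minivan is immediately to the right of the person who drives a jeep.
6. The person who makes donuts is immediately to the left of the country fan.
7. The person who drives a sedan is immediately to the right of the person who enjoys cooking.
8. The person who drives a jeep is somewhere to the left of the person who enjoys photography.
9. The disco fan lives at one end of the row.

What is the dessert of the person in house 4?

Clue 9: the disco fan is in house 4.
Clue 1 places the funk fan in house 3.
By clue 4, the person who makes pie is in house 3.
That leaves classical as the music genre for house 1.
House 2's music genre must be country (nothing else left).
Clue 3: the person who makes donuts is in house 1.
From clue 3, the person who makes cheesecake must be in house 2.
House 4 dessert: only tarts fits.
The person who drives a jeep is narrowed to house 1 or 2 or 3; consider each.
Placing it in house 2 and house 3 leads to a contradiction, so it's in house 1.
Clue 5: the person who drives a minivan is in house 2.
The person who enjoys reading is in house 2 (clue 2).
That leaves chess as the hobby for house 1.
House 4's hobby must be photography (nothing else left).
The person who drives a sedan is in house 4 (clue 7).
House 3's vehicle must be van (nothing else left).
House 3 hobby: only cooking fits.
So: house 1 = donuts/classical/jeep/chess, house 2 = cheesecake/country/minivan/reading, house 3 = pie/funk/van/cooking, house 4 = tarts/disco/sedan/photography.

tarts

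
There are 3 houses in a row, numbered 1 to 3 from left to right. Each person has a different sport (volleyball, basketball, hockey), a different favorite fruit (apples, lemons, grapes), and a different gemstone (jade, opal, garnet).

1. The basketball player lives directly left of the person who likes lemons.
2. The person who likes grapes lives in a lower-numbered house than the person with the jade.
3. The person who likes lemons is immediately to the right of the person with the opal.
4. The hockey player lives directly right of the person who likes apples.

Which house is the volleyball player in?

House 3's favorite fruit must be lemons (nothing else left).
From clue 1, the basketball player must be in house 2.
By clue 3, the person with the opal is in house 2.
The only sport still possible for house 1 is volleyball.
So house 3 gets hockey for sport.
House 1's gemstone must be garnet (nothing else left).
House 3 gemstone: only jade fits.
By clue 4, the person who likes apples is in house 2.
That leaves grapes as the favorite fruit for house 1.
So: house 1 = volleyball/grapes/garnet, house 2 = basketball/apples/opal, house 3 = hockey/lemons/jade.

1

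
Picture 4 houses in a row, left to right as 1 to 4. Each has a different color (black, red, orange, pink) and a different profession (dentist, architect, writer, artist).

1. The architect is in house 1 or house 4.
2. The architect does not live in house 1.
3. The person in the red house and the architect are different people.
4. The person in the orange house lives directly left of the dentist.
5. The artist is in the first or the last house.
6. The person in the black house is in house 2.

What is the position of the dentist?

By clue 2, the architect is in house 4.
Clue 6: the person in the black house is in house 2.
The only color still possible for house 4 is pink.
House 1's profession must be artist (nothing else left).
From clue 4, the person in the orange house must be in house 1.
The dentist is in house 2 (clue 4).
That leaves red as the color for house 3.
House 3's profession must be writer (nothing else left).
So: house 1 = orange/artist, house 2 = black/dentist, house 3 = red/writer, house 4 = pink/architect.

2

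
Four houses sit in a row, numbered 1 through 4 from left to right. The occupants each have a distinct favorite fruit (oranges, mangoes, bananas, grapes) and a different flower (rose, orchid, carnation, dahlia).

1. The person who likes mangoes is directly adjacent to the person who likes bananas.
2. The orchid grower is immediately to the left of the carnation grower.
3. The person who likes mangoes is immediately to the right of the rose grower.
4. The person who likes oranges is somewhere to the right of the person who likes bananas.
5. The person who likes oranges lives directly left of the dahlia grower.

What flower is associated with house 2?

So house 4 gets grapes for favorite fruit.
House 1's favorite fruit must be bananas (nothing else left).
From clue 1, the person who likes mangoes must be in house 2.
Clue 3 places the rose grower in house 1.
That leaves oranges as the favorite fruit for house 3.
The dahlia grower is in house 4 (clue 5).
House 2's flower must be orchid (nothing else left).
So house 3 gets carnation for flower.
So: house 1 = bananas/rose, house 2 = mangoes/orchid, house 3 = oranges/carnation, house 4 = grapes/dahlia.

orchid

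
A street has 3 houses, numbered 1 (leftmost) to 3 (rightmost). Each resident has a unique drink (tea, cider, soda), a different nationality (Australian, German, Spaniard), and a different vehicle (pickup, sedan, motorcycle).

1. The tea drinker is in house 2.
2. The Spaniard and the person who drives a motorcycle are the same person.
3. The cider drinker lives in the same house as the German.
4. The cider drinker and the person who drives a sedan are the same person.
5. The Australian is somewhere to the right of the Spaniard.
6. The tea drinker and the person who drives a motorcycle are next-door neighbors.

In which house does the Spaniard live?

1

The tea drinker is in house 2 (clue 1).
Clue 2 places the Spaniard in house 1.
From clue 2, the person who drives a motorcycle must be in house 1.
So house 2 gets Australian for nationality.
House 3's nationality must be German (nothing else left).
So house 2 gets pickup for vehicle.
So house 3 gets sedan for vehicle.
The cider drinker is in house 3 (clue 3).
That leaves soda as the drink for house 1.
So: house 1 = soda/Spaniard/motorcycle, house 2 = tea/Australian/pickup, house 3 = cider/German/sedan.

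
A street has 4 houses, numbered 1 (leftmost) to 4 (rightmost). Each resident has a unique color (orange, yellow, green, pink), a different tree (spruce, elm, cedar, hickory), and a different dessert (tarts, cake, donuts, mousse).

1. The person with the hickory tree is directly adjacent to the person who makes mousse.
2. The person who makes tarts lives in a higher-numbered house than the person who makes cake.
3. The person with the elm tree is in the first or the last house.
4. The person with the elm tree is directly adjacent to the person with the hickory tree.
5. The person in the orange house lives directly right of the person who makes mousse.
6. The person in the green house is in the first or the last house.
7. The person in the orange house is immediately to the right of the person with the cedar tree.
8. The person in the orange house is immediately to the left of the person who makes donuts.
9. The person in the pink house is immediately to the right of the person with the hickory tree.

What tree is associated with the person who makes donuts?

elm

The person in the green house is narrowed to house 1 or 4; consider each.
Placing it in house 4 leads to a contradiction, so it's in house 1.
The person in the orange house is narrowed to house 2 or 3; consider each.
Placing it in house 2 leads to a contradiction, so it's in house 3.
The person who makes mousse is in house 2 (clue 5).
The person with the cedar tree is in house 2 (clue 7).
Clue 8: the person who makes donuts is in house 4.
So house 2 gets yellow for color.
That leaves pink as the color for house 4.
So house 3 gets hickory for tree.
House 1 dessert: only cake fits.
The only dessert still possible for house 3 is tarts.
From clue 4, the person with the elm tree must be in house 4.
That leaves spruce as the tree for house 1.
So: house 1 = green/spruce/cake, house 2 = yellow/cedar/mousse, house 3 = orange/hickory/tarts, house 4 = pink/elm/donuts.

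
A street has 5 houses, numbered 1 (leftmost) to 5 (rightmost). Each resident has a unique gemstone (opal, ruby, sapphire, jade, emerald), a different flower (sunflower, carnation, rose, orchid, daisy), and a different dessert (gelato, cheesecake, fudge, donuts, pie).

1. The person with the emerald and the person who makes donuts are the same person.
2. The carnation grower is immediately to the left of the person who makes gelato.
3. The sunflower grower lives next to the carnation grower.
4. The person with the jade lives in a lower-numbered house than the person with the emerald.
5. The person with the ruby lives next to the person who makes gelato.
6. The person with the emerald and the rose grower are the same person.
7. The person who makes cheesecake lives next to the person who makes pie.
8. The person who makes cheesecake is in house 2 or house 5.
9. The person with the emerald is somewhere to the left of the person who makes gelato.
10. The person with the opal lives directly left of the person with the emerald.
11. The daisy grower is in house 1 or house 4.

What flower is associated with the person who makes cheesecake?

The daisy grower is narrowed to house 1 or 4; consider each.
Placing it in house 4 leads to a contradiction, so it's in house 1.
The person who makes cheesecake is narrowed to house 2 or 5; consider each.
Placing it in house 5 leads to a contradiction, so it's in house 2.
The person with the emerald is narrowed to house 3 or 4; consider each.
Placing it in house 4 leads to a contradiction, so it's in house 3.
By clue 1, the person who makes donuts is in house 3.
From clue 6, the rose grower must be in house 3.
Clue 10: the person with the opal is in house 2.
The only gemstone still possible for house 1 is jade.
House 1's dessert must be pie (nothing else left).
Clue 2: the person who makes gelato is in house 5.
Clue 3 places the sunflower grower in house 5.
Clue 5: the person with the ruby is in house 4.
That leaves sapphire as the gemstone for house 5.
House 2's flower must be orchid (nothing else left).
That leaves carnation as the flower for house 4.
House 4's dessert must be fudge (nothing else left).
So: house 1 = jade/daisy/pie, house 2 = opal/orchid/cheesecake, house 3 = emerald/rose/donuts, house 4 = ruby/carnation/fudge, house 5 = sapphire/sunflower/gelato.

orchid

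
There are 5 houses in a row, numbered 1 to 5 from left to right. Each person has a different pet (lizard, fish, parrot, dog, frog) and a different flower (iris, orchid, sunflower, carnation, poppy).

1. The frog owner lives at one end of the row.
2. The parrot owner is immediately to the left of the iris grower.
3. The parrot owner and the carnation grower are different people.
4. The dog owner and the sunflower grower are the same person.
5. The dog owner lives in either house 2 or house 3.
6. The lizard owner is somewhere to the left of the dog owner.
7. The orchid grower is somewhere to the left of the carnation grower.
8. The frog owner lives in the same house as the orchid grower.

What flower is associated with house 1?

By clue 8, the frog owner is in house 1.
By clue 8, the orchid grower is in house 1.
That leaves fish as the pet for house 5.
The dog owner is in house 3 (clue 6).
That leaves lizard as the pet for house 2.
House 4's pet must be parrot (nothing else left).
From clue 2, the iris grower must be in house 5.
By clue 4, the sunflower grower is in house 3.
House 2's flower must be carnation (nothing else left).
So house 4 gets poppy for flower.
So: house 1 = frog/orchid, house 2 = lizard/carnation, house 3 = dog/sunflower, house 4 = parrot/poppy, house 5 = fish/iris.

orchid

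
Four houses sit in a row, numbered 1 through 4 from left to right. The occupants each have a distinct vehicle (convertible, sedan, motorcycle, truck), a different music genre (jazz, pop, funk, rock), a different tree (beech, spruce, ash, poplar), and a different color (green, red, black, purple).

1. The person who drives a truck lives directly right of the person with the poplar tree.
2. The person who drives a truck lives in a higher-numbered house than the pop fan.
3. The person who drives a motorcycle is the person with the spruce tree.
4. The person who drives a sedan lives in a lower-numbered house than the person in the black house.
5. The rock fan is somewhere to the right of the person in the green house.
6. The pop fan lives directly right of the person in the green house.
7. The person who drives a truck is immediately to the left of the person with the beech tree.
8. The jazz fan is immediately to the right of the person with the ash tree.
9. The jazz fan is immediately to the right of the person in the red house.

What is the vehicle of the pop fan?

House 1 music genre: only funk fits.
The person who drives a truck is in house 3 (clue 2).
By clue 2, the pop fan is in house 2.
From clue 6, the person in the green house must be in house 1.
From clue 7, the person with the beech tree must be in house 4.
Clue 1: the person with the poplar tree is in house 2.
House 4's vehicle must be convertible (nothing else left).
House 1's tree must be spruce (nothing else left).
House 3's tree must be ash (nothing else left).
Clue 3: the person who drives a motorcycle is in house 1.
Clue 8 places the jazz fan in house 4.
The person in the red house is in house 3 (clue 9).
House 2's vehicle must be sedan (nothing else left).
House 3's music genre must be rock (nothing else left).
Clue 4: the person in the black house is in house 4.
The only color still possible for house 2 is purple.
So: house 1 = motorcycle/funk/spruce/green, house 2 = sedan/pop/poplar/purple, house 3 = truck/rock/ash/red, house 4 = convertible/jazz/beech/black.

sedan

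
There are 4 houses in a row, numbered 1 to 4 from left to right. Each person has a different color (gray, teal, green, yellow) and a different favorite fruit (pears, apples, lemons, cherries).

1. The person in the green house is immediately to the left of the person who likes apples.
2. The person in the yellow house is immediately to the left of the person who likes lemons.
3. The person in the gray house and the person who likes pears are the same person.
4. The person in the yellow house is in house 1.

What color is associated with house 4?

Clue 4 places the person in the yellow house in house 1.
Clue 2 places the person who likes lemons in house 2.
The only favorite fruit still possible for house 1 is cherries.
The person in the gray house is narrowed to house 3 or 4; consider each.
Placing it in house 3 leads to a contradiction, so it's in house 4.
From clue 3, the person who likes pears must be in house 4.
The only favorite fruit still possible for house 3 is apples.
Clue 1 places the person in the green house in house 2.
That leaves teal as the color for house 3.
So: house 1 = yellow/cherries, house 2 = green/lemons, house 3 = teal/apples, house 4 = gray/pears.

gray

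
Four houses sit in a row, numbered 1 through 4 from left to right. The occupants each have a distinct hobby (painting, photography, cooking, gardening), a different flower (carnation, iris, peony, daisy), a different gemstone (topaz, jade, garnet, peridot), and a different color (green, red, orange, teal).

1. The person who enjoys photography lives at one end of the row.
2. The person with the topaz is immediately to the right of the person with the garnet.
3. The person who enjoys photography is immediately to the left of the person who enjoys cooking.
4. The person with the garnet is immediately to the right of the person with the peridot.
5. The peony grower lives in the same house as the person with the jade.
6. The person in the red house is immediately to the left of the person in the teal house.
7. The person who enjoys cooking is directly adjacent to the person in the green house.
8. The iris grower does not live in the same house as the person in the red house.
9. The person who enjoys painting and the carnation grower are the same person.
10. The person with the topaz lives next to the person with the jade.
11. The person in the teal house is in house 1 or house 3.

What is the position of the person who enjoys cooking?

2

By clue 3, the person who enjoys photography is in house 1.
The person who enjoys cooking is in house 2 (clue 3).
The person in the teal house is in house 3 (clue 11).
House 4 color: only orange fits.
Clue 6 places the person in the red house in house 2.
So house 1 gets peridot for gemstone.
That leaves green as the color for house 1.
By clue 4, the person with the garnet is in house 2.
Clue 2 places the person with the topaz in house 3.
The person with the jade is in house 4 (clue 10).
House 2 flower: only daisy fits.
By clue 5, the peony grower is in house 4.
House 1's flower must be iris (nothing else left).
The only flower still possible for house 3 is carnation.
By clue 9, the person who enjoys painting is in house 3.
House 4's hobby must be gardening (nothing else left).
So: house 1 = photography/iris/peridot/green, house 2 = cooking/daisy/garnet/red, house 3 = painting/carnation/topaz/teal, house 4 = gardening/peony/jade/orange.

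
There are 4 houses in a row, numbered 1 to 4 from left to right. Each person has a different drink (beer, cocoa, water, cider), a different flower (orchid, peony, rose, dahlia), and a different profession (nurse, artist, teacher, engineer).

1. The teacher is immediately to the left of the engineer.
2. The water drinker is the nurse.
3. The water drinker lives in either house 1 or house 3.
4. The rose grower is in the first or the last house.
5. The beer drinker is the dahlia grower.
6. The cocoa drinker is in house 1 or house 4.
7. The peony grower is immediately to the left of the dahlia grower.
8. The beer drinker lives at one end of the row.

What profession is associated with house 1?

The only drink still possible for house 2 is cider.
House 3 drink: only water fits.
From clue 2, the nurse must be in house 3.
From clue 5, the beer drinker must be in house 4.
The dahlia grower is in house 4 (clue 5).
Clue 7 places the peony grower in house 3.
The only drink still possible for house 1 is cocoa.
House 2 flower: only orchid fits.
The teacher is in house 1 (clue 1).
Clue 1: the engineer is in house 2.
House 1 flower: only rose fits.
So house 4 gets artist for profession.
So: house 1 = cocoa/rose/teacher, house 2 = cider/orchid/engineer, house 3 = water/peony/nurse, house 4 = beer/dahlia/artist.

teacher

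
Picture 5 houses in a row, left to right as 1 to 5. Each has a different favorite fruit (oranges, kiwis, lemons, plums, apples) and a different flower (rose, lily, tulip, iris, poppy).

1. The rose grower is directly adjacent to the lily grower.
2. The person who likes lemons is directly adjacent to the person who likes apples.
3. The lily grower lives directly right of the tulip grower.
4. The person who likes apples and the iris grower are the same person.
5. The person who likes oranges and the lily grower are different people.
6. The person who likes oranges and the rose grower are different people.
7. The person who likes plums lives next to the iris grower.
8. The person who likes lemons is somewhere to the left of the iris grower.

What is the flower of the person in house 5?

poppy

The person who likes apples is narrowed to house 2 or 3 or 4 or 5; consider each.
Placing it in house 2 and house 3 and house 5 leads to a contradiction, so it's in house 4.
Clue 2 places the person who likes lemons in house 3.
From clue 4, the iris grower must be in house 4.
House 5 favorite fruit: only plums fits.
House 5 flower: only poppy fits.
The person who likes kiwis is narrowed to house 1 or 2; consider each.
Placing it in house 1 leads to a contradiction, so it's in house 2.
House 1 favorite fruit: only oranges fits.
So house 1 gets tulip for flower.
From clue 3, the lily grower must be in house 2.
That leaves rose as the flower for house 3.
So: house 1 = oranges/tulip, house 2 = kiwis/lily, house 3 = lemons/rose, house 4 = apples/iris, house 5 = plums/poppy.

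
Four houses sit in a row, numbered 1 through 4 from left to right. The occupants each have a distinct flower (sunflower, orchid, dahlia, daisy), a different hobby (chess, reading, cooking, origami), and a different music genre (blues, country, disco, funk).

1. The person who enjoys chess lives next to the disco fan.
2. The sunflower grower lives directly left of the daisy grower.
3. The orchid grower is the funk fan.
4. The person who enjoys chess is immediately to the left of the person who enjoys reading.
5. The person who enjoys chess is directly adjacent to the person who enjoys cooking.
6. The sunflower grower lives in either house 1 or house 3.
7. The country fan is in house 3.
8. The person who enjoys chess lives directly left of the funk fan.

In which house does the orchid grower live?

4

Clue 7 places the country fan in house 3.
The only music genre still possible for house 1 is blues.
The daisy grower is narrowed to house 2 or 4; consider each.
Placing it in house 4 leads to a contradiction, so it's in house 2.
Clue 2: the sunflower grower is in house 1.
That leaves dahlia as the flower for house 3.
House 4 flower: only orchid fits.
By clue 3, the funk fan is in house 4.
By clue 8, the person who enjoys chess is in house 3.
So house 1 gets origami for hobby.
House 2's music genre must be disco (nothing else left).
By clue 4, the person who enjoys reading is in house 4.
The only hobby still possible for house 2 is cooking.
So: house 1 = sunflower/origami/blues, house 2 = daisy/cooking/disco, house 3 = dahlia/chess/country, house 4 = orchid/reading/funk.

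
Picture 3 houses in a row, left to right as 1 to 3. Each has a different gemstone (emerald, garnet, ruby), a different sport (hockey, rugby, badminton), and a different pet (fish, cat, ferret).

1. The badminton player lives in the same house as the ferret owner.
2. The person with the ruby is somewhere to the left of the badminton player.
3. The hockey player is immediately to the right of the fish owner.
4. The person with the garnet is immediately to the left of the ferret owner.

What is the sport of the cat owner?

hockey

House 3's gemstone must be emerald (nothing else left).
That leaves rugby as the sport for house 1.
The person with the garnet is narrowed to house 1 or 2; consider each.
Placing it in house 1 leads to a contradiction, so it's in house 2.
Clue 4: the ferret owner is in house 3.
The only gemstone still possible for house 1 is ruby.
By clue 1, the badminton player is in house 3.
So house 2 gets hockey for sport.
Clue 3: the fish owner is in house 1.
The only pet still possible for house 2 is cat.
So: house 1 = ruby/rugby/fish, house 2 = garnet/hockey/cat, house 3 = emerald/badminton/ferret.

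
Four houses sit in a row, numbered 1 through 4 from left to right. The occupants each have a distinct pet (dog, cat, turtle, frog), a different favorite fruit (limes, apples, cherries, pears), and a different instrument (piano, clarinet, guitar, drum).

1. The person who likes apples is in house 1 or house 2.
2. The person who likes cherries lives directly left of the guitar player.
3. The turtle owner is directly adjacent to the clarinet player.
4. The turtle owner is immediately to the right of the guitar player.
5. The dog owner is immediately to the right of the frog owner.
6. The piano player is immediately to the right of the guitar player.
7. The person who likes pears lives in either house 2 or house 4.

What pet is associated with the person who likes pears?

cat

The only favorite fruit still possible for house 3 is limes.
House 4 favorite fruit: only pears fits.
House 1 instrument: only drum fits.
The turtle owner is narrowed to house 3 or 4; consider each.
Placing it in house 4 leads to a contradiction, so it's in house 3.
Clue 4: the guitar player is in house 2.
Clue 6: the piano player is in house 3.
The only instrument still possible for house 4 is clarinet.
Clue 2: the person who likes cherries is in house 1.
Clue 5 places the dog owner in house 2.
The frog owner is in house 1 (clue 5).
House 4's pet must be cat (nothing else left).
The only favorite fruit still possible for house 2 is apples.
So: house 1 = frog/cherries/drum, house 2 = dog/apples/guitar, house 3 = turtle/limes/piano, house 4 = cat/pears/clarinet.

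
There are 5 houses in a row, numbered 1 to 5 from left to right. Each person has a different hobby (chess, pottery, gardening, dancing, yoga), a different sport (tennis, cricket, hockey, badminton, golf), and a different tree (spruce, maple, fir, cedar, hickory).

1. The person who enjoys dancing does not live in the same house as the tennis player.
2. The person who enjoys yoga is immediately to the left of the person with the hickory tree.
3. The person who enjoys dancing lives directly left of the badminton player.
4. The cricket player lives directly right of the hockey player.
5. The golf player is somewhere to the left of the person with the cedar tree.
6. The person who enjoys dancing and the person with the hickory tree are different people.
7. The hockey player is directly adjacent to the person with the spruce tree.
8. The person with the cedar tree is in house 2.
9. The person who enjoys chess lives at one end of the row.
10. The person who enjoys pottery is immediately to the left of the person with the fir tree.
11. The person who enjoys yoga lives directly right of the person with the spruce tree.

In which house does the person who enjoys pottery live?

3

By clue 8, the person with the cedar tree is in house 2.
Clue 5: the golf player is in house 1.
The person who enjoys chess is narrowed to house 1 or 5; consider each.
Placing it in house 1 leads to a contradiction, so it's in house 5.
The person who enjoys yoga is narrowed to house 2 or 4; consider each.
Placing it in house 2 leads to a contradiction, so it's in house 4.
The person with the hickory tree is in house 5 (clue 2).
By clue 11, the person with the spruce tree is in house 3.
House 1's tree must be maple (nothing else left).
House 4 tree: only fir fits.
Clue 10: the person who enjoys pottery is in house 3.
The person who enjoys dancing is narrowed to house 1 or 2; consider each.
Placing it in house 2 leads to a contradiction, so it's in house 1.
The badminton player is in house 2 (clue 3).
House 2 hobby: only gardening fits.
Clue 4: the cricket player is in house 5.
So house 3 gets tennis for sport.
House 4 sport: only hockey fits.
So: house 1 = dancing/golf/maple, house 2 = gardening/badminton/cedar, house 3 = pottery/tennis/spruce, house 4 = yoga/hockey/fir, house 5 = chess/cricket/hickory.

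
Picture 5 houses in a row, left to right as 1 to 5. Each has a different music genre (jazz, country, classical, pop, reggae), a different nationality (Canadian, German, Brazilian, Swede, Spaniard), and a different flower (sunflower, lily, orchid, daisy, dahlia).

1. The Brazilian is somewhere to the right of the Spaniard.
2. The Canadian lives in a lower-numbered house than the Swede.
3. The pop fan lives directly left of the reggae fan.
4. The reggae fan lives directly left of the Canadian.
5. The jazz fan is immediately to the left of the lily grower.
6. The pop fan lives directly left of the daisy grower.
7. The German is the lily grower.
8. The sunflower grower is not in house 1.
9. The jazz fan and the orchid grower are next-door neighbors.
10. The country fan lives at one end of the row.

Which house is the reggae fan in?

House 1 nationality: only Spaniard fits.
The country fan is narrowed to house 1 or 5; consider each.
Placing it in house 1 leads to a contradiction, so it's in house 5.
The pop fan is narrowed to house 1 or 2; consider each.
Placing it in house 2 leads to a contradiction, so it's in house 1.
From clue 3, the reggae fan must be in house 2.
Clue 4: the Canadian is in house 3.
The daisy grower is in house 2 (clue 6).
The only nationality still possible for house 2 is Brazilian.
House 1 flower: only dahlia fits.
The classical fan is narrowed to house 3 or 4; consider each.
Placing it in house 4 leads to a contradiction, so it's in house 3.
House 4 music genre: only jazz fits.
Clue 5 places the lily grower in house 5.
The German is in house 5 (clue 7).
So house 4 gets Swede for nationality.
House 3 flower: only orchid fits.
House 4's flower must be sunflower (nothing else left).
So: house 1 = pop/Spaniard/dahlia, house 2 = reggae/Brazilian/daisy, house 3 = classical/Canadian/orchid, house 4 = jazz/Swede/sunflower, house 5 = country/German/lily.

2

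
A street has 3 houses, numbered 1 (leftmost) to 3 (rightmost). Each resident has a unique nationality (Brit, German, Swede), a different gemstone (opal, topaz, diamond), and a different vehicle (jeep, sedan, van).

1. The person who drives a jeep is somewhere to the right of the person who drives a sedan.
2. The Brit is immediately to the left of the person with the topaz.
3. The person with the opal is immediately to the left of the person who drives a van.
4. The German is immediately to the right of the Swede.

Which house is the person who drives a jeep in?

3

So house 3 gets German for nationality.
So house 1 gets sedan for vehicle.
Clue 4 places the Swede in house 2.
The only nationality still possible for house 1 is Brit.
From clue 2, the person with the topaz must be in house 2.
So house 3 gets diamond for gemstone.
By clue 3, the person who drives a van is in house 2.
That leaves opal as the gemstone for house 1.
So house 3 gets jeep for vehicle.
So: house 1 = Brit/opal/sedan, house 2 = Swede/topaz/van, house 3 = German/diamond/jeep.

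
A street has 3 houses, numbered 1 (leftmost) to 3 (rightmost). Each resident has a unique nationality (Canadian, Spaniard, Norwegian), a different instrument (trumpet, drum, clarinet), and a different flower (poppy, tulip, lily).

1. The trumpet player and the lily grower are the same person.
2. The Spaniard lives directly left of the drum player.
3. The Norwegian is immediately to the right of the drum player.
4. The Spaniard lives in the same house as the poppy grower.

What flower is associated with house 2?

Clue 3: the Norwegian is in house 3.
Clue 3 places the drum player in house 2.
The Spaniard is in house 1 (clue 2).
From clue 4, the poppy grower must be in house 1.
That leaves Canadian as the nationality for house 2.
House 2 flower: only tulip fits.
House 3's flower must be lily (nothing else left).
The trumpet player is in house 3 (clue 1).
The only instrument still possible for house 1 is clarinet.
So: house 1 = Spaniard/clarinet/poppy, house 2 = Canadian/drum/tulip, house 3 = Norwegian/trumpet/lily.

tulip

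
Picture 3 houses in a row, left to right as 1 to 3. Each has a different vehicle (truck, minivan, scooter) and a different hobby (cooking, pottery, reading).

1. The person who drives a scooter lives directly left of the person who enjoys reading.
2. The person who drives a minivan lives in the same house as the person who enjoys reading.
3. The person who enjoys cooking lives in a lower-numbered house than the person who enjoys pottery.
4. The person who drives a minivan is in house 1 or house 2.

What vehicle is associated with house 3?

truck

By clue 4, the person who drives a minivan is in house 2.
The only vehicle still possible for house 1 is scooter.
House 3 vehicle: only truck fits.
That leaves cooking as the hobby for house 1.
The person who enjoys reading is in house 2 (clue 1).
The only hobby still possible for house 3 is pottery.
So: house 1 = scooter/cooking, house 2 = minivan/reading, house 3 = truck/pottery.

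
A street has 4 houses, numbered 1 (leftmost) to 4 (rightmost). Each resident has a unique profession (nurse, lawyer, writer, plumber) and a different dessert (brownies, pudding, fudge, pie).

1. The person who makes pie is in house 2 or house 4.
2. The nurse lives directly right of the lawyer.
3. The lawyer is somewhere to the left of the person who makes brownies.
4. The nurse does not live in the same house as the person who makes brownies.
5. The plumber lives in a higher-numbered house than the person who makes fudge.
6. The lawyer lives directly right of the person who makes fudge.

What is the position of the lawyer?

2

House 1's profession must be writer (nothing else left).
The lawyer is narrowed to house 2 or 3; consider each.
Placing it in house 3 leads to a contradiction, so it's in house 2.
The nurse is in house 3 (clue 2).
Clue 4: the person who makes brownies is in house 4.
Clue 6: the person who makes fudge is in house 1.
House 4's profession must be plumber (nothing else left).
So house 2 gets pie for dessert.
The only dessert still possible for house 3 is pudding.
So: house 1 = writer/fudge, house 2 = lawyer/pie, house 3 = nurse/pudding, house 4 = plumber/brownies.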